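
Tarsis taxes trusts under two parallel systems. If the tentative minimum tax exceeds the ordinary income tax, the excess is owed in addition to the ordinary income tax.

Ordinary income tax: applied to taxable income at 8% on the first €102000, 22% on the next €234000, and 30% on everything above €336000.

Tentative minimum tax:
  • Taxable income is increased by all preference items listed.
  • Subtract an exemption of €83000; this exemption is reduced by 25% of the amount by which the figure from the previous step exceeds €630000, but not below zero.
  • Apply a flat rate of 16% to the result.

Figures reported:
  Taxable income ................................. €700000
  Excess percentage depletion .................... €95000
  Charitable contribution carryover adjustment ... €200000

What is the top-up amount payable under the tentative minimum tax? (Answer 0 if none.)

Tentative minimum tax:
  Adjusted income: €700000 + €95000 + €200000 = €995000
  Exemption: 25% × (€995000 − €630000) = €91250 ≥ €83000, so the exemption is fully phased out
  Base: €995000 − €0 = €995000
  €995000 × 16% = €159200

Ordinary income tax:
  €102000 × 8% = €8160
  €234000 × 22% = €51480
  €364000 × 30% = €109200
  → €168840

€159200 ≤ €168840, so no add-on is due.

€0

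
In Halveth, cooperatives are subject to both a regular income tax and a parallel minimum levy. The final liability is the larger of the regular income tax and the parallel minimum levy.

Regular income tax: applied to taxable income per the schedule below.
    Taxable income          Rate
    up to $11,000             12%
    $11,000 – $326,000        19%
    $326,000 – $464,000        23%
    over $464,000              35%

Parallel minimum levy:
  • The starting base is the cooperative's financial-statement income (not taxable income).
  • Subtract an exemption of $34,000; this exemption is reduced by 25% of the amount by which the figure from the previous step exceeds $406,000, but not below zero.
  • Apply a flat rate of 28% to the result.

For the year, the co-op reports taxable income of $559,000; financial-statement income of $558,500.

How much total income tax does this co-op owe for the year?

$156,380

Parallel minimum levy:
  Base (financial-statement income): $558,500
  Exemption: 25% × ($558,500 − $406,000) = $38,125 ≥ $34,000, so the exemption is fully phased out
  Base: $558,500 − $0 = $558,500
  $558,500 × 28% = $156,380

Regular income tax:
  $11,000 × 12% = $1,320
  $315,000 × 19% = $59,850
  $138,000 × 23% = $31,740
  $95,000 × 35% = $33,250
  → $126,160

$156,380 > $126,160, so the parallel minimum levy is the binding amount.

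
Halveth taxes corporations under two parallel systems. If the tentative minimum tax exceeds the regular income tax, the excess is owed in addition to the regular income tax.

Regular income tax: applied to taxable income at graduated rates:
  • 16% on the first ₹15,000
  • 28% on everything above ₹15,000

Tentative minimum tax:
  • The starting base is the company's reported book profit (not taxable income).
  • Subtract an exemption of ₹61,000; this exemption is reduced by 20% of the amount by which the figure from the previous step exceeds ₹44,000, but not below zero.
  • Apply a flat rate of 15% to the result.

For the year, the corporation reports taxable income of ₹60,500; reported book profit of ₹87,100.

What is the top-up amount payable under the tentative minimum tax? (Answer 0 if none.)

Tentative minimum tax:
  Base (reported book profit): ₹87,100
  Exemption: ₹61,000 − 20% × (₹87,100 − ₹44,000) = ₹61,000 − ₹8,620 = ₹52,380
  Base: ₹87,100 − ₹52,380 = ₹34,720
  ₹34,720 × 15% = ₹5,208

Regular income tax:
  ₹15,000 × 16% = ₹2,400
  ₹45,500 × 28% = ₹12,740
  → ₹15,140

₹5,208 ≤ ₹15,140, so no add-on is due.

₹0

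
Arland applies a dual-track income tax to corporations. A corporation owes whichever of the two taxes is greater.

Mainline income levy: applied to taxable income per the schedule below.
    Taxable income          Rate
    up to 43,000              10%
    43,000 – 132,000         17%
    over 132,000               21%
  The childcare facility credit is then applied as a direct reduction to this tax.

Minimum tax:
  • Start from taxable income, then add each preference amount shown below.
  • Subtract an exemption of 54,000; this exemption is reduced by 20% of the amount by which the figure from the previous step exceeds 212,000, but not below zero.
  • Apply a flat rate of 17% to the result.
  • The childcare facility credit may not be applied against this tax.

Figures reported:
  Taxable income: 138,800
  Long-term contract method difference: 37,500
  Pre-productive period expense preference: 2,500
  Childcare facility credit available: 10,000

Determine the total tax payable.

Mainline income levy:
  43,000 × 10% = 4,300
  89,000 × 17% = 15,130
  6,800 × 21% = 1,428
  → 20,858
  Less childcare facility credit 10,000 → 10,858

Minimum tax:
  Adjusted income: 138,800 + 37,500 + 2,500 = 178,800
  Exemption: 178,800 ≤ 212,000, so full 54,000 applies
  Base: 178,800 − 54,000 = 124,800
  124,800 × 17% = 21,216

21,216 > 10,858, so the minimum tax is the binding amount.

21,216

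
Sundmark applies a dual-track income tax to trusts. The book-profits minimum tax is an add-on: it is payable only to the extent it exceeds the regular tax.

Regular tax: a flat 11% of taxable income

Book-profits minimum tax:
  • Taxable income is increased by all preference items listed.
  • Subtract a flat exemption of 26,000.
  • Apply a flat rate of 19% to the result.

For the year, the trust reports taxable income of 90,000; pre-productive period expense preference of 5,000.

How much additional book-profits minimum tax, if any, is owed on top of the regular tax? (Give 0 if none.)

3,210

Book-profits minimum tax:
  Adjusted income: 90,000 + 5,000 = 95,000
  Less exemption 26,000 → base 69,000
  69,000 × 19% = 13,110

Regular tax:
  90,000 × 11% = 9,900

Excess of book-profits minimum tax over regular tax: 13,110 − 9,900 = 3,210.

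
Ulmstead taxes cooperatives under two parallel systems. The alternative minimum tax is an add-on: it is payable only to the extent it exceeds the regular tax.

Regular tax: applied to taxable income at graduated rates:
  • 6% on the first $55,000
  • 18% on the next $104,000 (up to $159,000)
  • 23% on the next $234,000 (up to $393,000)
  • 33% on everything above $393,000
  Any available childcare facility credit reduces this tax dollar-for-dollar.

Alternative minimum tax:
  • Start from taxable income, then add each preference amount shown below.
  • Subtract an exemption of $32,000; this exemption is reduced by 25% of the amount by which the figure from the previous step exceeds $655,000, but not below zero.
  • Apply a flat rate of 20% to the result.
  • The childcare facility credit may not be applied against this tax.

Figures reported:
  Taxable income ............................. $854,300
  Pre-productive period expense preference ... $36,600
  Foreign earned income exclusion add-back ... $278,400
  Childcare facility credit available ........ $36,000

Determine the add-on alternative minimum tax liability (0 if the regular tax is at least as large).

Alternative minimum tax:
  Adjusted income: $854,300 + $36,600 + $278,400 = $1,169,300
  Exemption: 25% × ($1,169,300 − $655,000) = $128,575 ≥ $32,000, so the exemption is fully phased out
  Base: $1,169,300 − $0 = $1,169,300
  $1,169,300 × 20% = $233,860

Regular tax:
  $55,000 × 6% = $3,300
  $104,000 × 18% = $18,720
  $234,000 × 23% = $53,820
  $461,300 × 33% = $152,229
  → $228,069
  Less childcare facility credit $36,000 → $192,069

Excess of alternative minimum tax over regular tax: $233,860 − $192,069 = $41,791.

$41,791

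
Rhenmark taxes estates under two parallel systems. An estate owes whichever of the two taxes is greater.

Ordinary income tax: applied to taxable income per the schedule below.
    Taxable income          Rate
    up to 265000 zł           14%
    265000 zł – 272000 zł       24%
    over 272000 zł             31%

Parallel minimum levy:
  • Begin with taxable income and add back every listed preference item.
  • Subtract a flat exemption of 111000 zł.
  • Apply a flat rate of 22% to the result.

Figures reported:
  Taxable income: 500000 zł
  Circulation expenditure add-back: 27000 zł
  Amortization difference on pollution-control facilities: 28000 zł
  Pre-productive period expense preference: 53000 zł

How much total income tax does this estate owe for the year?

109460 zł

Ordinary income tax:
  265000 zł × 14% = 37100 zł
  7000 zł × 24% = 1680 zł
  228000 zł × 31% = 70680 zł
  → 109460 zł

Parallel minimum levy:
  Adjusted income: 500000 zł + 27000 zł + 28000 zł + 53000 zł = 608000 zł
  Less exemption 111000 zł → base 497000 zł
  497000 zł × 22% = 109340 zł

109460 zł > 109340 zł, so the ordinary income tax governs.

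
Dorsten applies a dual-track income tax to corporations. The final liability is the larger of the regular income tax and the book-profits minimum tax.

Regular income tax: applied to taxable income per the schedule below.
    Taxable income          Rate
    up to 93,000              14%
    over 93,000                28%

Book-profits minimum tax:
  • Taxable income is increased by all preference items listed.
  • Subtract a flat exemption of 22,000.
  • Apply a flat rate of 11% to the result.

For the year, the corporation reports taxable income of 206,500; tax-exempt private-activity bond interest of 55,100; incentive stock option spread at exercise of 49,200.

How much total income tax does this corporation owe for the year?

Book-profits minimum tax:
  Adjusted income: 206,500 + 55,100 + 49,200 = 310,800
  Less exemption 22,000 → base 288,800
  288,800 × 11% = 31,768

Regular income tax:
  93,000 × 14% = 13,020
  113,500 × 28% = 31,780
  → 44,800

44,800 > 31,768, so the regular income tax governs.

44,800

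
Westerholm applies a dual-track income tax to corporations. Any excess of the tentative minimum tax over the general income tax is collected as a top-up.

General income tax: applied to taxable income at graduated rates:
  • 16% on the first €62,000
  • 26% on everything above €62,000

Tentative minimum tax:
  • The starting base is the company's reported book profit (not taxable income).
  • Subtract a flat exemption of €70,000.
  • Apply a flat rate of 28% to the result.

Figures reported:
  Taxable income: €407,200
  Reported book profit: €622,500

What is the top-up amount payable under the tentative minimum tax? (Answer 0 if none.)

General income tax:
  €62,000 × 16% = €9,920
  €345,200 × 26% = €89,752
  → €99,672

Tentative minimum tax:
  Base (reported book profit): €622,500
  Less exemption €70,000 → base €552,500
  €552,500 × 28% = €154,700

Excess of tentative minimum tax over general income tax: €154,700 − €99,672 = €55,028.

€55,028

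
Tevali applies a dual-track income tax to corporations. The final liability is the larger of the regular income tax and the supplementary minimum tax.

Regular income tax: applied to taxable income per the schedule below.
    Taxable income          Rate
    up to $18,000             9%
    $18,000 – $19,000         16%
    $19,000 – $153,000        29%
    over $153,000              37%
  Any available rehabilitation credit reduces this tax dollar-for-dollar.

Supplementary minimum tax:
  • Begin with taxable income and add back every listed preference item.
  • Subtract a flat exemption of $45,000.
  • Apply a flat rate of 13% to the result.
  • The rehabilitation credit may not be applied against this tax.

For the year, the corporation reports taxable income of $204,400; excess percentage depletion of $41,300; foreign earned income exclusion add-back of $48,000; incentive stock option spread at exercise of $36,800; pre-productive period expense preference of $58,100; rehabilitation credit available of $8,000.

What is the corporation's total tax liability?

$51,658

Supplementary minimum tax:
  Adjusted income: $204,400 + $41,300 + $48,000 + $36,800 + $58,100 = $388,600
  Less exemption $45,000 → base $343,600
  $343,600 × 13% = $44,668

Regular income tax:
  $18,000 × 9% = $1,620
  $1,000 × 16% = $160
  $134,000 × 29% = $38,860
  $51,400 × 37% = $19,018
  → $59,658
  Less rehabilitation credit $8,000 → $51,658

$51,658 > $44,668, so the regular income tax governs.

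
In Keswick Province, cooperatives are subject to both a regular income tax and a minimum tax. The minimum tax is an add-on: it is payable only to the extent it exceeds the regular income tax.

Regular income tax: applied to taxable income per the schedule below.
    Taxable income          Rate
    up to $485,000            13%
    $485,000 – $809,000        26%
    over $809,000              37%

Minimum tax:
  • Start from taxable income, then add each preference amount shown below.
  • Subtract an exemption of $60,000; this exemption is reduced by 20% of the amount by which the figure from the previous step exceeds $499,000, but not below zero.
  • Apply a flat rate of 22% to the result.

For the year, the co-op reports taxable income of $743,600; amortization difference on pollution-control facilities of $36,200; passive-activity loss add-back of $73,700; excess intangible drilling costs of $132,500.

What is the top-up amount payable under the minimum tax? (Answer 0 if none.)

Minimum tax:
  Adjusted income: $743,600 + $36,200 + $73,700 + $132,500 = $986,000
  Exemption: 20% × ($986,000 − $499,000) = $97,400 ≥ $60,000, so the exemption is fully phased out
  Base: $986,000 − $0 = $986,000
  $986,000 × 22% = $216,920

Regular income tax:
  $485,000 × 13% = $63,050
  $258,600 × 26% = $67,236
  → $130,286

Excess of minimum tax over regular income tax: $216,920 − $130,286 = $86,634.

$86,634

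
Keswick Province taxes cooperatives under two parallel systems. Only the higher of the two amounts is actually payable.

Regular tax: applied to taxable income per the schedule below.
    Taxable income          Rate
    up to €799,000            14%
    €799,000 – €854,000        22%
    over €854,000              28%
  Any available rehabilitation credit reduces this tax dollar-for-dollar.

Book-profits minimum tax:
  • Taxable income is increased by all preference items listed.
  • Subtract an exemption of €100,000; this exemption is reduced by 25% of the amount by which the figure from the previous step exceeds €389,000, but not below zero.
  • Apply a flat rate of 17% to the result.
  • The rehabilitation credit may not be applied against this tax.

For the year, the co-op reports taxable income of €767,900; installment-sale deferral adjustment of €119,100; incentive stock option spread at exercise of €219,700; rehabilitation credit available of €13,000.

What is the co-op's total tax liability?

€188,139

Book-profits minimum tax:
  Adjusted income: €767,900 + €119,100 + €219,700 = €1,106,700
  Exemption: 25% × (€1,106,700 − €389,000) = €179,425 ≥ €100,000, so the exemption is fully phased out
  Base: €1,106,700 − €0 = €1,106,700
  €1,106,700 × 17% = €188,139

Regular tax:
  €767,900 × 14% = €107,506
  Less rehabilitation credit €13,000 → €94,506

€188,139 > €94,506, so the book-profits minimum tax is the binding amount.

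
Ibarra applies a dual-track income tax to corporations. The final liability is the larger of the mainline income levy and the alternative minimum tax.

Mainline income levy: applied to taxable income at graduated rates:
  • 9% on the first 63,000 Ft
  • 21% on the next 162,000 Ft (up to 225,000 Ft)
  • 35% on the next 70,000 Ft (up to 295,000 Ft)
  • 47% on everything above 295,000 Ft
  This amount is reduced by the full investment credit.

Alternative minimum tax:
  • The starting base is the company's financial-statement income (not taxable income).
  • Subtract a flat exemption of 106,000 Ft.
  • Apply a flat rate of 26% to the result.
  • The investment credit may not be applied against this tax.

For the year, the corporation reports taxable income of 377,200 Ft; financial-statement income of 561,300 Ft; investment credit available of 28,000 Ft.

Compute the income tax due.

118,378 Ft

Mainline income levy:
  63,000 Ft × 9% = 5,670 Ft
  162,000 Ft × 21% = 34,020 Ft
  70,000 Ft × 35% = 24,500 Ft
  82,200 Ft × 47% = 38,634 Ft
  → 102,824 Ft
  Less investment credit 28,000 Ft → 74,824 Ft

Alternative minimum tax:
  Base (financial-statement income): 561,300 Ft
  Less exemption 106,000 Ft → base 455,300 Ft
  455,300 Ft × 26% = 118,378 Ft

118,378 Ft > 74,824 Ft, so the alternative minimum tax is the binding amount.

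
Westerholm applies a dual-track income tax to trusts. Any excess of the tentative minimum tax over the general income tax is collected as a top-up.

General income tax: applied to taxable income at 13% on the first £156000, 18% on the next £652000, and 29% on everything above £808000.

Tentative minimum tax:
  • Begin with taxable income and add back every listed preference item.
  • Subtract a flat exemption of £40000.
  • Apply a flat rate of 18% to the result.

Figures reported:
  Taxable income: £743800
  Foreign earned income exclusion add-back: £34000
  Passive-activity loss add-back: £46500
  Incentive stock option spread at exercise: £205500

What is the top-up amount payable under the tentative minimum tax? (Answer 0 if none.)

General income tax:
  £156000 × 13% = £20280
  £587800 × 18% = £105804
  → £126084

Tentative minimum tax:
  Adjusted income: £743800 + £34000 + £46500 + £205500 = £1029800
  Less exemption £40000 → base £989800
  £989800 × 18% = £178164

Excess of tentative minimum tax over general income tax: £178164 − £126084 = £52080.

£52080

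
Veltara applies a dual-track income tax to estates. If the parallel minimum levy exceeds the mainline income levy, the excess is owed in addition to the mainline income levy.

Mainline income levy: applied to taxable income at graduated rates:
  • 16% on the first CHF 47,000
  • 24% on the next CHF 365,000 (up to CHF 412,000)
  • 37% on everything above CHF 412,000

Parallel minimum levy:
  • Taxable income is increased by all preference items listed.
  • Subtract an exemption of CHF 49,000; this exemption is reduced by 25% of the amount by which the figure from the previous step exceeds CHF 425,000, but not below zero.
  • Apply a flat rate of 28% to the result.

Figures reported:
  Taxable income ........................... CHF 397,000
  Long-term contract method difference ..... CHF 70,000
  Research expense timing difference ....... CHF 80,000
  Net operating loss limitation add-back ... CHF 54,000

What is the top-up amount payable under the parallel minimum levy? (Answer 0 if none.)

CHF 75,360

Mainline income levy:
  CHF 47,000 × 16% = CHF 7,520
  CHF 350,000 × 24% = CHF 84,000
  → CHF 91,520

Parallel minimum levy:
  Adjusted income: CHF 397,000 + CHF 70,000 + CHF 80,000 + CHF 54,000 = CHF 601,000
  Exemption: CHF 49,000 − 25% × (CHF 601,000 − CHF 425,000) = CHF 49,000 − CHF 44,000 = CHF 5,000
  Base: CHF 601,000 − CHF 5,000 = CHF 596,000
  CHF 596,000 × 28% = CHF 166,880

Excess of parallel minimum levy over mainline income levy: CHF 166,880 − CHF 91,520 = CHF 75,360.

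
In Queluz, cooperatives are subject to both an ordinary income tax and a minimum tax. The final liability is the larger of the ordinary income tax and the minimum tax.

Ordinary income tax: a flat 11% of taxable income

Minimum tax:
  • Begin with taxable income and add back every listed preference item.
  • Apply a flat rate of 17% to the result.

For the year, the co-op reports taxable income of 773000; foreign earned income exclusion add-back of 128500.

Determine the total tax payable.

153255

Minimum tax:
  Adjusted income: 773000 + 128500 = 901500
  901500 × 17% = 153255

Ordinary income tax:
  773000 × 11% = 85030

153255 > 85030, so the minimum tax is the binding amount.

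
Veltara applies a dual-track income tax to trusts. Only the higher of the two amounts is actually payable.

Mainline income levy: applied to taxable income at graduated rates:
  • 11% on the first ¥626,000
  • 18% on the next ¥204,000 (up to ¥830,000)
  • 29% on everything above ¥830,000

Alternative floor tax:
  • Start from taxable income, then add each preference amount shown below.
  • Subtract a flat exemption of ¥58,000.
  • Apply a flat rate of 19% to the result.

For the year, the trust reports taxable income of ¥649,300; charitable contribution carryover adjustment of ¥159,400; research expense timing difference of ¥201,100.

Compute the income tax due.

¥180,842

Mainline income levy:
  ¥626,000 × 11% = ¥68,860
  ¥23,300 × 18% = ¥4,194
  → ¥73,054

Alternative floor tax:
  Adjusted income: ¥649,300 + ¥159,400 + ¥201,100 = ¥1,009,800
  Less exemption ¥58,000 → base ¥951,800
  ¥951,800 × 19% = ¥180,842

¥180,842 > ¥73,054, so the alternative floor tax is the binding amount.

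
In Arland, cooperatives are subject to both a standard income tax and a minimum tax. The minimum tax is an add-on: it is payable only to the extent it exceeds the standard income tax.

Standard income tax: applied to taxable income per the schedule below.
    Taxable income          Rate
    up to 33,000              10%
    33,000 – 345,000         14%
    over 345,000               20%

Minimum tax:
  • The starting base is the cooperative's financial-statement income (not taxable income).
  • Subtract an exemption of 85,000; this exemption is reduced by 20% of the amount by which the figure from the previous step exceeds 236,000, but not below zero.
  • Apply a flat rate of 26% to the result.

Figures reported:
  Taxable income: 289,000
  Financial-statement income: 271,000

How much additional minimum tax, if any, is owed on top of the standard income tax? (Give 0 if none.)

Minimum tax:
  Base (financial-statement income): 271,000
  Exemption: 85,000 − 20% × (271,000 − 236,000) = 85,000 − 7,000 = 78,000
  Base: 271,000 − 78,000 = 193,000
  193,000 × 26% = 50,180

Standard income tax:
  33,000 × 10% = 3,300
  256,000 × 14% = 35,840
  → 39,140

Excess of minimum tax over standard income tax: 50,180 − 39,140 = 11,040.

11,040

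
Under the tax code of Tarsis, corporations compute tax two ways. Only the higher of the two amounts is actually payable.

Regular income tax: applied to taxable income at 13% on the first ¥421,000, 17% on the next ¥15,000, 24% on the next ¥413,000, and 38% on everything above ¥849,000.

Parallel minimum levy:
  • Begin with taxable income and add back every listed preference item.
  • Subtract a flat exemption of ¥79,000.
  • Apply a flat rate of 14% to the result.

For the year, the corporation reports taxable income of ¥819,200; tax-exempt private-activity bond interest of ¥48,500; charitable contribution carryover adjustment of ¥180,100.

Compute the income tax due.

Regular income tax:
  ¥421,000 × 13% = ¥54,730
  ¥15,000 × 17% = ¥2,550
  ¥383,200 × 24% = ¥91,968
  → ¥149,248

Parallel minimum levy:
  Adjusted income: ¥819,200 + ¥48,500 + ¥180,100 = ¥1,047,800
  Less exemption ¥79,000 → base ¥968,800
  ¥968,800 × 14% = ¥135,632

¥149,248 > ¥135,632, so the regular income tax governs.

¥149,248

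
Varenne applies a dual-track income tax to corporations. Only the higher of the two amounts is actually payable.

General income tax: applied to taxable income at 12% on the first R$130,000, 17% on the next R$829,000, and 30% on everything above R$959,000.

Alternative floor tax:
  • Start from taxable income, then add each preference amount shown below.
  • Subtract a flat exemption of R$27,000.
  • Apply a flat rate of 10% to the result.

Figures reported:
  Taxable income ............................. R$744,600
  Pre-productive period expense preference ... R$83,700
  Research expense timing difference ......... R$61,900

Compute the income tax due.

R$120,082

Alternative floor tax:
  Adjusted income: R$744,600 + R$83,700 + R$61,900 = R$890,200
  Less exemption R$27,000 → base R$863,200
  R$863,200 × 10% = R$86,320

General income tax:
  R$130,000 × 12% = R$15,600
  R$614,600 × 17% = R$104,482
  → R$120,082

R$120,082 > R$86,320, so the general income tax governs.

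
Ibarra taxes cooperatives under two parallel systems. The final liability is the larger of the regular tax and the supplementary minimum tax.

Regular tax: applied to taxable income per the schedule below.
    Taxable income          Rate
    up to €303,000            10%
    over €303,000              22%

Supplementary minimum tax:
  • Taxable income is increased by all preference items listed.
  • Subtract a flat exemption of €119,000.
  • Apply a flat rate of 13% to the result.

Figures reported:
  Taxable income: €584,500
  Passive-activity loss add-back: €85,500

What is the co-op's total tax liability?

Supplementary minimum tax:
  Adjusted income: €584,500 + €85,500 = €670,000
  Less exemption €119,000 → base €551,000
  €551,000 × 13% = €71,630

Regular tax:
  €303,000 × 10% = €30,300
  €281,500 × 22% = €61,930
  → €92,230

€92,230 > €71,630, so the regular tax governs.

€92,230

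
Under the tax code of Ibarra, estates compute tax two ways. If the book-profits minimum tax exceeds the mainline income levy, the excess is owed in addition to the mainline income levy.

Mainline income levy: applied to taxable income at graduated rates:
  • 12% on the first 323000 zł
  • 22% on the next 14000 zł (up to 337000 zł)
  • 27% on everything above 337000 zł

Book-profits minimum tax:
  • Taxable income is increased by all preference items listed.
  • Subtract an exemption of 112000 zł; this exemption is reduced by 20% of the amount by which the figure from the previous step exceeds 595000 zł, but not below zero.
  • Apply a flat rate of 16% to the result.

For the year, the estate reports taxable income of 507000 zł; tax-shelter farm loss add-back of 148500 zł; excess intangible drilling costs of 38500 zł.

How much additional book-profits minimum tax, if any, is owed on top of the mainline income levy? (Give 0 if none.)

8548 zł

Book-profits minimum tax:
  Adjusted income: 507000 zł + 148500 zł + 38500 zł = 694000 zł
  Exemption: 112000 zł − 20% × (694000 zł − 595000 zł) = 112000 zł − 19800 zł = 92200 zł
  Base: 694000 zł − 92200 zł = 601800 zł
  601800 zł × 16% = 96288 zł

Mainline income levy:
  323000 zł × 12% = 38760 zł
  14000 zł × 22% = 3080 zł
  170000 zł × 27% = 45900 zł
  → 87740 zł

Excess of book-profits minimum tax over mainline income levy: 96288 zł − 87740 zł = 8548 zł.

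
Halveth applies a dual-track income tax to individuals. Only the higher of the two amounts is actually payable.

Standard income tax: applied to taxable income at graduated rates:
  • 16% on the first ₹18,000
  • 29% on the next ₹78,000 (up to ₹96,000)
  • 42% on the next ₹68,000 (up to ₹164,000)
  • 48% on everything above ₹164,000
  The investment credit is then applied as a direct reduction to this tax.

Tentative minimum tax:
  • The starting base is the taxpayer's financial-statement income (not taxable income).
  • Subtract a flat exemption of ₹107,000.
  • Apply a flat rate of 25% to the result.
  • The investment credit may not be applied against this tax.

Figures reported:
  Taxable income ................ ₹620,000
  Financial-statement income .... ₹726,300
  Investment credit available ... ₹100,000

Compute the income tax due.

₹172,940

Tentative minimum tax:
  Base (financial-statement income): ₹726,300
  Less exemption ₹107,000 → base ₹619,300
  ₹619,300 × 25% = ₹154,825

Standard income tax:
  ₹18,000 × 16% = ₹2,880
  ₹78,000 × 29% = ₹22,620
  ₹68,000 × 42% = ₹28,560
  ₹456,000 × 48% = ₹218,880
  → ₹272,940
  Less investment credit ₹100,000 → ₹172,940

₹172,940 > ₹154,825, so the standard income tax governs.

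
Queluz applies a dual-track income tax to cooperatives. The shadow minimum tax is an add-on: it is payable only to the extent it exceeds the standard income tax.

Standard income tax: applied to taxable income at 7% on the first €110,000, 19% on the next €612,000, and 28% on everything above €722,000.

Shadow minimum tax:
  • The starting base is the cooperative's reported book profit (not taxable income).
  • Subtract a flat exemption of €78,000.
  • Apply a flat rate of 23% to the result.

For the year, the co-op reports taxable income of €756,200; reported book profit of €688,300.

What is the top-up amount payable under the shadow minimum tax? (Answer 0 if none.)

Standard income tax:
  €110,000 × 7% = €7,700
  €612,000 × 19% = €116,280
  €34,200 × 28% = €9,576
  → €133,556

Shadow minimum tax:
  Base (reported book profit): €688,300
  Less exemption €78,000 → base €610,300
  €610,300 × 23% = €140,369

Excess of shadow minimum tax over standard income tax: €140,369 − €133,556 = €6,813.

€6,813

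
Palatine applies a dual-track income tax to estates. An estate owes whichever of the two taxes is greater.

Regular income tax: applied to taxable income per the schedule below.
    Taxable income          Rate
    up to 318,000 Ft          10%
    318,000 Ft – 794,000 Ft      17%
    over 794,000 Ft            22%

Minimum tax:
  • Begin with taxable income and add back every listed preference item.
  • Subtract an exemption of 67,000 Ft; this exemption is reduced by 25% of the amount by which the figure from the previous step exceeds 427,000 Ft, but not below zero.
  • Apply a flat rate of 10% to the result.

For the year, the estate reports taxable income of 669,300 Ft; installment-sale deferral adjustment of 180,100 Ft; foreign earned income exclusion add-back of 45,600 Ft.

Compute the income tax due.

91,521 Ft

Regular income tax:
  318,000 Ft × 10% = 31,800 Ft
  351,300 Ft × 17% = 59,721 Ft
  → 91,521 Ft

Minimum tax:
  Adjusted income: 669,300 Ft + 180,100 Ft + 45,600 Ft = 895,000 Ft
  Exemption: 25% × (895,000 Ft − 427,000 Ft) = 117,000 Ft ≥ 67,000 Ft, so the exemption is fully phased out
  Base: 895,000 Ft − 0 Ft = 895,000 Ft
  895,000 Ft × 10% = 89,500 Ft

91,521 Ft > 89,500 Ft, so the regular income tax governs.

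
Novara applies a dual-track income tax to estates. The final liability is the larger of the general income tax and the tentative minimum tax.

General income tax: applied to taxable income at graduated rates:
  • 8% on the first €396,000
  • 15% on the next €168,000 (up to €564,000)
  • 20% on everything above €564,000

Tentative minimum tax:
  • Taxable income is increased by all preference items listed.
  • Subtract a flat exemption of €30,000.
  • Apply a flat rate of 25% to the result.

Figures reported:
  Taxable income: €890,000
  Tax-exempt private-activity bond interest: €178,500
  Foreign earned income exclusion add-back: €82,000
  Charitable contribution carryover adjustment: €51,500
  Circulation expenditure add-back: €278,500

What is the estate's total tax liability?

€362,625

Tentative minimum tax:
  Adjusted income: €890,000 + €178,500 + €82,000 + €51,500 + €278,500 = €1,480,500
  Less exemption €30,000 → base €1,450,500
  €1,450,500 × 25% = €362,625

General income tax:
  €396,000 × 8% = €31,680
  €168,000 × 15% = €25,200
  €326,000 × 20% = €65,200
  → €122,080

€362,625 > €122,080, so the tentative minimum tax is the binding amount.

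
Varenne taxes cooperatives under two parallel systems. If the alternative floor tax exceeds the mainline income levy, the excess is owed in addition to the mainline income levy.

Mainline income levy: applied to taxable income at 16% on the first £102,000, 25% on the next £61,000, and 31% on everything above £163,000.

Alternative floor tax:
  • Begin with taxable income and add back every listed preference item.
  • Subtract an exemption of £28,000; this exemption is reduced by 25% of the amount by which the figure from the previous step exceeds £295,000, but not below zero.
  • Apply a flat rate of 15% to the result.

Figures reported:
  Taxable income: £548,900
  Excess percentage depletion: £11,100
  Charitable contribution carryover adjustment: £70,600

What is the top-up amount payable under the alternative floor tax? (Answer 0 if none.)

£0

Alternative floor tax:
  Adjusted income: £548,900 + £11,100 + £70,600 = £630,600
  Exemption: 25% × (£630,600 − £295,000) = £83,900 ≥ £28,000, so the exemption is fully phased out
  Base: £630,600 − £0 = £630,600
  £630,600 × 15% = £94,590

Mainline income levy:
  £102,000 × 16% = £16,320
  £61,000 × 25% = £15,250
  £385,900 × 31% = £119,629
  → £151,199

£94,590 ≤ £151,199, so no add-on is due.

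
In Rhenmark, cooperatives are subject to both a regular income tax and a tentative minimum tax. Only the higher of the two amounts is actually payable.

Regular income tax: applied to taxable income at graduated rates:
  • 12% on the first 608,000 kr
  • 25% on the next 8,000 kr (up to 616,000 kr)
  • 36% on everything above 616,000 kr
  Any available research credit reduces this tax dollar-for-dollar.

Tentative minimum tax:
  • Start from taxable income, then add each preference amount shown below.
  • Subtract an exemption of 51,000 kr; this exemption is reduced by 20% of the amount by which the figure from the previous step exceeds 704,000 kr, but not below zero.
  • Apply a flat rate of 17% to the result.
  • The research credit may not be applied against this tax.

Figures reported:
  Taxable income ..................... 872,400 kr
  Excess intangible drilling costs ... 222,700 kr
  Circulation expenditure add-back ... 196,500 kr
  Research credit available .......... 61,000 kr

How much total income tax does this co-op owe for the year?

Regular income tax:
  608,000 kr × 12% = 72,960 kr
  8,000 kr × 25% = 2,000 kr
  256,400 kr × 36% = 92,304 kr
  → 167,264 kr
  Less research credit 61,000 kr → 106,264 kr

Tentative minimum tax:
  Adjusted income: 872,400 kr + 222,700 kr + 196,500 kr = 1,291,600 kr
  Exemption: 20% × (1,291,600 kr − 704,000 kr) = 117,520 kr ≥ 51,000 kr, so the exemption is fully phased out
  Base: 1,291,600 kr − 0 kr = 1,291,600 kr
  1,291,600 kr × 17% = 219,572 kr

219,572 kr > 106,264 kr, so the tentative minimum tax is the binding amount.

219,572 kr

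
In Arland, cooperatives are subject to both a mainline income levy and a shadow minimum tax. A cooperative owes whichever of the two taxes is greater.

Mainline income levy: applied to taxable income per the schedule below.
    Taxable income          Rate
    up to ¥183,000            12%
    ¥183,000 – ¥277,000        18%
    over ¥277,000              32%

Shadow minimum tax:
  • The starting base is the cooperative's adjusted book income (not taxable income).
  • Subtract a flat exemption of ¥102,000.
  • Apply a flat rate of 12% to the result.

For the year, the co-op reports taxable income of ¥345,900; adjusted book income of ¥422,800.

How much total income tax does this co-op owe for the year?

Shadow minimum tax:
  Base (adjusted book income): ¥422,800
  Less exemption ¥102,000 → base ¥320,800
  ¥320,800 × 12% = ¥38,496

Mainline income levy:
  ¥183,000 × 12% = ¥21,960
  ¥94,000 × 18% = ¥16,920
  ¥68,900 × 32% = ¥22,048
  → ¥60,928

¥60,928 > ¥38,496, so the mainline income levy governs.

¥60,928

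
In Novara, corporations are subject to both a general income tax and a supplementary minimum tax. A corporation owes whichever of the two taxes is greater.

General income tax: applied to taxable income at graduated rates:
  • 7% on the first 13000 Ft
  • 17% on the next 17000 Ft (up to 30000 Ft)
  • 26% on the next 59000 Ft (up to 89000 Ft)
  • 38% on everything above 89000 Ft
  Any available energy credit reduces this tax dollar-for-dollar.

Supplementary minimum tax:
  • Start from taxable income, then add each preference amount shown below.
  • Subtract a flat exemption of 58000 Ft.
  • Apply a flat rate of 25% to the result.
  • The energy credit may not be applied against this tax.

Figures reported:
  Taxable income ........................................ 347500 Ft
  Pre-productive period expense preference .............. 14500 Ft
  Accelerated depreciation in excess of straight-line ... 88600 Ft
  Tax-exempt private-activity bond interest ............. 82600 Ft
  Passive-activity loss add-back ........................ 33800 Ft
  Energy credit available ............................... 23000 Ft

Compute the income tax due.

General income tax:
  13000 Ft × 7% = 910 Ft
  17000 Ft × 17% = 2890 Ft
  59000 Ft × 26% = 15340 Ft
  258500 Ft × 38% = 98230 Ft
  → 117370 Ft
  Less energy credit 23000 Ft → 94370 Ft

Supplementary minimum tax:
  Adjusted income: 347500 Ft + 14500 Ft + 88600 Ft + 82600 Ft + 33800 Ft = 567000 Ft
  Less exemption 58000 Ft → base 509000 Ft
  509000 Ft × 25% = 127250 Ft

127250 Ft > 94370 Ft, so the supplementary minimum tax is the binding amount.

127250 Ft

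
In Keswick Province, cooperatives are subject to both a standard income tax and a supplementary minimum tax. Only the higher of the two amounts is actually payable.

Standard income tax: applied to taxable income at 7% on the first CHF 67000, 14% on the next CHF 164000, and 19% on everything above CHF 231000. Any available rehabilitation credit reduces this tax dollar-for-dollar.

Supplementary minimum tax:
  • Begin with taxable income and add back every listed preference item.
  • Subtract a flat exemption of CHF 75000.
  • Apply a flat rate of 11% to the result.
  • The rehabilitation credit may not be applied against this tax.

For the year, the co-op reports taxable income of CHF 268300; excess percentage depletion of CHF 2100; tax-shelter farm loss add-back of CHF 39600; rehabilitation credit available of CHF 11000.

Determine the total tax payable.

CHF 25850

Supplementary minimum tax:
  Adjusted income: CHF 268300 + CHF 2100 + CHF 39600 = CHF 310000
  Less exemption CHF 75000 → base CHF 235000
  CHF 235000 × 11% = CHF 25850

Standard income tax:
  CHF 67000 × 7% = CHF 4690
  CHF 164000 × 14% = CHF 22960
  CHF 37300 × 19% = CHF 7087
  → CHF 34737
  Less rehabilitation credit CHF 11000 → CHF 23737

CHF 25850 > CHF 23737, so the supplementary minimum tax is the binding amount.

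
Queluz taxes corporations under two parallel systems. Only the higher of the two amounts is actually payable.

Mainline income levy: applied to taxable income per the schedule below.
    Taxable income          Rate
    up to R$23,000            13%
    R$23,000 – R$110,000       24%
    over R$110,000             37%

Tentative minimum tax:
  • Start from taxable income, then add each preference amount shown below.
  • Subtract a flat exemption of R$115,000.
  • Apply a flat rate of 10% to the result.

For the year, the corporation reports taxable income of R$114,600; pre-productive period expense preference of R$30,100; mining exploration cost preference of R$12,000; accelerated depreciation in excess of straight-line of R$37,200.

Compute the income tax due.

R$25,572

Tentative minimum tax:
  Adjusted income: R$114,600 + R$30,100 + R$12,000 + R$37,200 = R$193,900
  Less exemption R$115,000 → base R$78,900
  R$78,900 × 10% = R$7,890

Mainline income levy:
  R$23,000 × 13% = R$2,990
  R$87,000 × 24% = R$20,880
  R$4,600 × 37% = R$1,702
  → R$25,572

R$25,572 > R$7,890, so the mainline income levy governs.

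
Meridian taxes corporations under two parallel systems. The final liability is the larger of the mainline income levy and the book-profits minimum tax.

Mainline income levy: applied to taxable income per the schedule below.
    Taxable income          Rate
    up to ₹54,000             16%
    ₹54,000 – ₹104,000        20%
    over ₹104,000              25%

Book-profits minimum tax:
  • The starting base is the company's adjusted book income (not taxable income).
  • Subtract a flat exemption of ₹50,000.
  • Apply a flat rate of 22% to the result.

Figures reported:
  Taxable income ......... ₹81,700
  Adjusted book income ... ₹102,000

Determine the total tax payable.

₹14,180

Mainline income levy:
  ₹54,000 × 16% = ₹8,640
  ₹27,700 × 20% = ₹5,540
  → ₹14,180

Book-profits minimum tax:
  Base (adjusted book income): ₹102,000
  Less exemption ₹50,000 → base ₹52,000
  ₹52,000 × 22% = ₹11,440

₹14,180 > ₹11,440, so the mainline income levy governs.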